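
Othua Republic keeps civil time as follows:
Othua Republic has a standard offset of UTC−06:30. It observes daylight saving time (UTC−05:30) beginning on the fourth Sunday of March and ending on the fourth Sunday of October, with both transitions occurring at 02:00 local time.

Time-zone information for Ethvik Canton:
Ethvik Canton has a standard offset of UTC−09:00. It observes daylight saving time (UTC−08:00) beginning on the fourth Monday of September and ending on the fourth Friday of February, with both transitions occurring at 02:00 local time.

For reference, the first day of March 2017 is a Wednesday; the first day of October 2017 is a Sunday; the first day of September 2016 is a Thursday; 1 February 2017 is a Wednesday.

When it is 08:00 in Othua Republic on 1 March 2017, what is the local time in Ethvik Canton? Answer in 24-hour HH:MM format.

1 March 2017 is a Wednesday, so the first Sunday is March 5 and the fourth is March 26.
1 October 2017 is a Sunday, so the first Sunday is October 1 and the fourth is October 22.
Daylight saving runs 26 March – 22 October; 1 March 2017 is outside that window, so Othua Republic is on standard time at UTC−06:30.
08:00 Othua Republic + 6h30m = 14:30 UTC.
1 September 2016 is a Thursday, so the first Monday is September 5 and the fourth is September 26.
1 February 2017 is a Wednesday, so the first Friday is February 3 and the fourth is February 24.
At the standard offset (UTC−09:00), 14:30 UTC − 9h = 05:30 Ethvik Canton standard time.
Daylight saving runs 26 September 2016 – 24 February 2017; the standard-time date in Ethvik Canton, 1 March 2017, is outside that window, so Ethvik Canton is on standard time at UTC−09:00.
14:30 UTC − 9h = 05:30 Ethvik Canton.

05:30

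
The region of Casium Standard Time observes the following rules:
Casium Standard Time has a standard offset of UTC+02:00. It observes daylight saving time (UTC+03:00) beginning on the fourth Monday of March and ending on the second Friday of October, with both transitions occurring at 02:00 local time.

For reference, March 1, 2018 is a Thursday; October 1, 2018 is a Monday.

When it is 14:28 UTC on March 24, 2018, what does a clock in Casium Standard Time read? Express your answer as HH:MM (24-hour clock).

1 March 2018 is a Thursday, so the first Monday is March 5 and the fourth is March 26.
1 October 2018 is a Monday, so the first Friday is October 5 and the second is October 12.
At the standard offset (UTC+02:00), 14:28 UTC + 2h = 16:28 Casium Standard Time standard time.
Daylight saving runs 26 March – 12 October; the standard-time date in Casium Standard Time, March 24, 2018, is outside that window, so Casium Standard Time is on standard time at UTC+02:00.
14:28 UTC + 2h = 16:28 local.

16:28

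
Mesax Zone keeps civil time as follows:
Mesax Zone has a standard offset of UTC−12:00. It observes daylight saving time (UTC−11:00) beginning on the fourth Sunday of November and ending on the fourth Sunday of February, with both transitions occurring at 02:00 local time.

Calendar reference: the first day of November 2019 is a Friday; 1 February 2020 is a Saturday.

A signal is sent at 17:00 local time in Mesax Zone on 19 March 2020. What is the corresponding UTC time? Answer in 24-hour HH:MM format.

05:00

1 November 2019 is a Friday, so the first Sunday is November 3 and the fourth is November 24.
1 February 2020 is a Saturday, so the first Sunday is February 2 and the fourth is February 23.
19 March 2020 does not fall between 24 November 2019 and 23 February 2020, so daylight saving is not in effect and Mesax Zone is at UTC−12:00.
17:00 local + 12h = 05:00 UTC (rolling into the next day, 20 March 2020).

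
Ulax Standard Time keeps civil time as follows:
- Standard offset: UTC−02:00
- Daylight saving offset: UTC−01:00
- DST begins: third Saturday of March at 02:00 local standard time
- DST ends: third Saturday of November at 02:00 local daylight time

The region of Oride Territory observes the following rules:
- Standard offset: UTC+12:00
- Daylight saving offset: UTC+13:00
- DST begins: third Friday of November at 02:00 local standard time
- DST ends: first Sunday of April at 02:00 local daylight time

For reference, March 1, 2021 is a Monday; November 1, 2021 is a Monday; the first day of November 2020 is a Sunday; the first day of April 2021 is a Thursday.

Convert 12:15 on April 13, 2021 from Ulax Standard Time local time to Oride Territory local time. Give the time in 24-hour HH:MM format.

01:15

1 March 2021 is a Monday, so the first Saturday is March 6 and the third is March 20.
1 November 2021 is a Monday, so the first Saturday is November 6 and the third is November 20.
April 13, 2021 falls between 20 March and 20 November, so daylight saving is in effect and Ulax Standard Time is at UTC−01:00.
12:15 Ulax Standard Time + 1h = 13:15 UTC.
1 November 2020 is a Sunday, so the first Friday is November 6 and the third is November 20.
1 April 2021 is a Thursday, so the first Sunday is April 4.
At the standard offset (UTC+12:00), 13:15 UTC + 12h = 01:15 Oride Territory standard time (rolling into the next day, 14 April 2021).
Daylight saving runs 20 November 2020 – 4 April 2021; the standard-time date in Oride Territory, April 14, 2021, is outside that window, so Oride Territory is on standard time at UTC+12:00.
13:15 UTC + 12h = 01:15 Oride Territory (rolling into the next day, 14 April 2021).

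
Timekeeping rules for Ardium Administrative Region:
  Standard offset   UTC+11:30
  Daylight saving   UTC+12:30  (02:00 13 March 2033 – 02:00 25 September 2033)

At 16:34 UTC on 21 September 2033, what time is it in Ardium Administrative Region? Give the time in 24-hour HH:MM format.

05:04

At the standard offset (UTC+11:30), 16:34 UTC + 11h30m = 04:04 Ardium Administrative Region standard time (rolling into the next day, 22 September 2033).
The standard-time date in Ardium Administrative Region, 22 September 2033, lies within the daylight-saving period (13 March – 25 September), so Ardium Administrative Region is on daylight time, UTC+12:30.
16:34 UTC + 12h30m = 05:04 local (rolling into the next day, 22 September 2033).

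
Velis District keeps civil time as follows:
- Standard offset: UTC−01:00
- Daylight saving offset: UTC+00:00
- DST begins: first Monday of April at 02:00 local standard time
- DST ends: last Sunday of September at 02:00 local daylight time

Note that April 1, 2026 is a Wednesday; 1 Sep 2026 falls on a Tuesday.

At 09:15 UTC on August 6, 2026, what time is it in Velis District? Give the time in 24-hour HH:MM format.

09:15

1 April 2026 is a Wednesday, so the first Monday is April 6.
1 September 2026 is a Tuesday, so Sundays fall on 6, 13, 20, 27; the last is September 27.
At the standard offset (UTC−01:00), 09:15 UTC − 1h = 08:15 Velis District standard time.
The standard-time date in Velis District, August 6, 2026, lies within the daylight-saving period (6 April – 27 September), so Velis District is on daylight time, UTC+00:00.
09:15 UTC + 0h = 09:15 local.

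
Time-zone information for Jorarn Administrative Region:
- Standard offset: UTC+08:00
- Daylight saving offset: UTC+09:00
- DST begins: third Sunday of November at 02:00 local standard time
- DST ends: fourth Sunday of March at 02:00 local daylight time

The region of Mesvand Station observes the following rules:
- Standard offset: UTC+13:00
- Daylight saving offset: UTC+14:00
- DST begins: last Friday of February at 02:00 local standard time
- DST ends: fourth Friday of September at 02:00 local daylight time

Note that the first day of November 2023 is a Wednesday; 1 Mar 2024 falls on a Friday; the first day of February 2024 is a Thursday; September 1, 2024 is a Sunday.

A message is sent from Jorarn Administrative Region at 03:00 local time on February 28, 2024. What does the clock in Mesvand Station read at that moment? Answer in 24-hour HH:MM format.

08:00

1 November 2023 is a Wednesday, so the first Sunday is November 5 and the third is November 19.
1 March 2024 is a Friday, so the first Sunday is March 3 and the fourth is March 24.
February 28, 2024 falls between 19 November 2023 and 24 March 2024, so daylight saving is in effect and Jorarn Administrative Region is at UTC+09:00.
03:00 Jorarn Administrative Region − 9h = 18:00 UTC (rolling into the previous day, 27 February 2024).
1 February 2024 is a Thursday, so Fridays fall on 2, 9, 16, 23; the last is February 23.
1 September 2024 is a Sunday, so the first Friday is September 6 and the fourth is September 27.
At the standard offset (UTC+13:00), 18:00 UTC + 13h = 07:00 Mesvand Station standard time (rolling into the next day, 28 February 2024).
The standard-time date in Mesvand Station, February 28, 2024, falls between 23 February and 27 September, so daylight saving is in effect and Mesvand Station is at UTC+14:00.
18:00 UTC + 14h = 08:00 Mesvand Station (rolling into the next day, 28 February 2024).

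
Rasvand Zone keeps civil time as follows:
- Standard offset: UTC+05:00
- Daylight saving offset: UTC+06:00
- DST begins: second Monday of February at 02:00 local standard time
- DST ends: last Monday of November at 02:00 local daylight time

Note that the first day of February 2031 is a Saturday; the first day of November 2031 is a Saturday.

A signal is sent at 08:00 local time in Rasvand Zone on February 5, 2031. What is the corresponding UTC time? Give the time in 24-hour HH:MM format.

03:00

1 February 2031 is a Saturday, so the first Monday is February 3 and the second is February 10.
1 November 2031 is a Saturday, so Mondays fall on 3, 10, 17, 24; the last is November 24.
February 5, 2031 does not fall between 10 February and 24 November, so daylight saving is not in effect and Rasvand Zone is at UTC+05:00.
08:00 local − 5h = 03:00 UTC.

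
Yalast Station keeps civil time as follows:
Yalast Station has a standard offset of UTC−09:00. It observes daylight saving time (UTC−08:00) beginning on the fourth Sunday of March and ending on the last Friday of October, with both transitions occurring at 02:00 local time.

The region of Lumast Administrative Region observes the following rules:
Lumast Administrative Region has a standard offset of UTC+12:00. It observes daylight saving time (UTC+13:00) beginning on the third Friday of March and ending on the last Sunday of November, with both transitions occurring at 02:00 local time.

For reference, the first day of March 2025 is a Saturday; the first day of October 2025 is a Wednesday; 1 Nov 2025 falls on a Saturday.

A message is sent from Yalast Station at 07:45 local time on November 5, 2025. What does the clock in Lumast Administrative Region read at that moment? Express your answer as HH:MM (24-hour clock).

05:45

1 March 2025 is a Saturday, so the first Sunday is March 2 and the fourth is March 23.
1 October 2025 is a Wednesday, so Fridays fall on 3, 10, 17, 24, 31; the last is October 31.
Daylight saving runs 23 March – 31 October; November 5, 2025 is outside that window, so Yalast Station is on standard time at UTC−09:00.
07:45 Yalast Station + 9h = 16:45 UTC.
1 March 2025 is a Saturday, so the first Friday is March 7 and the third is March 21.
1 November 2025 is a Saturday, so Sundays fall on 2, 9, 16, 23, 30; the last is November 30.
At the standard offset (UTC+12:00), 16:45 UTC + 12h = 04:45 Lumast Administrative Region standard time (rolling into the next day, 6 November 2025).
Daylight saving runs 21 March – 30 November; the standard-time date in Lumast Administrative Region, November 6, 2025, is inside that window, so Lumast Administrative Region is at UTC+13:00.
16:45 UTC + 13h = 05:45 Lumast Administrative Region (rolling into the next day, 6 November 2025).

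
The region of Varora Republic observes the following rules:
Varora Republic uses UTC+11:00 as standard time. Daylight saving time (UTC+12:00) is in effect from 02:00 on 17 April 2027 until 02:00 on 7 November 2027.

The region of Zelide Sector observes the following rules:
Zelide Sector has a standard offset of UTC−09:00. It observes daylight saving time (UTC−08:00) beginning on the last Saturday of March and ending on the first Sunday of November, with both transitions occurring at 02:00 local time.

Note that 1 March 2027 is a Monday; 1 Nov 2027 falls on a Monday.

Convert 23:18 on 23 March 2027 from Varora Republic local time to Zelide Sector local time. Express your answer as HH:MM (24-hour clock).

23 March 2027 does not fall between 17 April and 7 November, so daylight saving is not in effect and Varora Republic is at UTC+11:00.
23:18 Varora Republic − 11h = 12:18 UTC.
1 March 2027 is a Monday, so Saturdays fall on 6, 13, 20, 27; the last is March 27.
1 November 2027 is a Monday, so the first Sunday is November 7.
At the standard offset (UTC−09:00), 12:18 UTC − 9h = 03:18 Zelide Sector standard time.
Daylight saving runs 27 March – 7 November; the standard-time date in Zelide Sector, 23 March 2027, is outside that window, so Zelide Sector is on standard time at UTC−09:00.
12:18 UTC − 9h = 03:18 Zelide Sector.

03:18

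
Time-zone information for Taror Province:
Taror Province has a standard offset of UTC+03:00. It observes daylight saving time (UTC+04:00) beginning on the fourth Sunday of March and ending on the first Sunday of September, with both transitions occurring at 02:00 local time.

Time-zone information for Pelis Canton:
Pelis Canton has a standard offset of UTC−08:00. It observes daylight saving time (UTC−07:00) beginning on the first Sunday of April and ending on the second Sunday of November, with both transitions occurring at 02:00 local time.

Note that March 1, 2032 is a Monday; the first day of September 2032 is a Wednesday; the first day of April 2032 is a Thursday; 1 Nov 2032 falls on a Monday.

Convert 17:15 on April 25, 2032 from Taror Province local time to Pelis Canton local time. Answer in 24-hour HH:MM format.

06:15

1 March 2032 is a Monday, so the first Sunday is March 7 and the fourth is March 28.
1 September 2032 is a Wednesday, so the first Sunday is September 5.
Daylight saving runs 28 March – 5 September; April 25, 2032 is inside that window, so Taror Province is at UTC+04:00.
17:15 Taror Province − 4h = 13:15 UTC.
1 April 2032 is a Thursday, so the first Sunday is April 4.
1 November 2032 is a Monday, so the first Sunday is November 7 and the second is November 14.
At the standard offset (UTC−08:00), 13:15 UTC − 8h = 05:15 Pelis Canton standard time.
The standard-time date in Pelis Canton, April 25, 2032, falls between 4 April and 14 November, so daylight saving is in effect and Pelis Canton is at UTC−07:00.
13:15 UTC − 7h = 06:15 Pelis Canton.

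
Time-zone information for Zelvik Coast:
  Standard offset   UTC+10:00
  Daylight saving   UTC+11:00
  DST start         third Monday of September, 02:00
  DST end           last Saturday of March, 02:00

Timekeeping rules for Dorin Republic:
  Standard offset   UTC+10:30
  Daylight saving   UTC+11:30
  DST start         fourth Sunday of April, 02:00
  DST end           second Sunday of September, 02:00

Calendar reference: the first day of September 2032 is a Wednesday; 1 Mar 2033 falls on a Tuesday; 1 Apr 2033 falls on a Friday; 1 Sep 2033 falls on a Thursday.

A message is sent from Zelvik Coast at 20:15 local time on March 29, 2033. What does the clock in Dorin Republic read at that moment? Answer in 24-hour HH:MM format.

1 September 2032 is a Wednesday, so the first Monday is September 6 and the third is September 20.
1 March 2033 is a Tuesday, so Saturdays fall on 5, 12, 19, 26; the last is March 26.
March 29, 2033 does not fall between 20 September 2032 and 26 March 2033, so daylight saving is not in effect and Zelvik Coast is at UTC+10:00.
20:15 Zelvik Coast − 10h = 10:15 UTC.
1 April 2033 is a Friday, so the first Sunday is April 3 and the fourth is April 24.
1 September 2033 is a Thursday, so the first Sunday is September 4 and the second is September 11.
At the standard offset (UTC+10:30), 10:15 UTC + 10h30m = 20:45 Dorin Republic standard time.
The standard-time date in Dorin Republic, March 29, 2033, is outside the daylight-saving period (24 April – 11 September), so Dorin Republic is on standard time, UTC+10:30.
10:15 UTC + 10h30m = 20:45 Dorin Republic.

20:45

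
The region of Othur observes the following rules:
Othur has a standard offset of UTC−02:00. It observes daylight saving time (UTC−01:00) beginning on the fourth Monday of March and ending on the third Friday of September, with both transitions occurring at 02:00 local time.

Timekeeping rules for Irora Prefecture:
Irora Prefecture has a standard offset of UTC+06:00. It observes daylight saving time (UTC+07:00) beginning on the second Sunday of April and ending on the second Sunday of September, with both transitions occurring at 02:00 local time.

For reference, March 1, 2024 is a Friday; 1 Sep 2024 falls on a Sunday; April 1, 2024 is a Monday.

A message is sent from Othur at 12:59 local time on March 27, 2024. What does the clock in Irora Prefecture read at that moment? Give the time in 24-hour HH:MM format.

19:59

1 March 2024 is a Friday, so the first Monday is March 4 and the fourth is March 25.
1 September 2024 is a Sunday, so the first Friday is September 6 and the third is September 20.
Daylight saving runs 25 March – 20 September; March 27, 2024 is inside that window, so Othur is at UTC−01:00.
12:59 Othur + 1h = 13:59 UTC.
1 April 2024 is a Monday, so the first Sunday is April 7 and the second is April 14.
1 September 2024 is a Sunday, so the first Sunday is September 1 and the second is September 8.
At the standard offset (UTC+06:00), 13:59 UTC + 6h = 19:59 Irora Prefecture standard time.
Daylight saving runs 14 April – 8 September; the standard-time date in Irora Prefecture, March 27, 2024, is outside that window, so Irora Prefecture is on standard time at UTC+06:00.
13:59 UTC + 6h = 19:59 Irora Prefecture.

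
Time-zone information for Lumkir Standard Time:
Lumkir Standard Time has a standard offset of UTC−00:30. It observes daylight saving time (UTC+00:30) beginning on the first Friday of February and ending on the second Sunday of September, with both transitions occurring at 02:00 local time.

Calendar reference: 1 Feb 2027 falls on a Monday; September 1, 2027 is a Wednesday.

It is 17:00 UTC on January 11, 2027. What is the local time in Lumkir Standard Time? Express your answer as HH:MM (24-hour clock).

1 February 2027 is a Monday, so the first Friday is February 5.
1 September 2027 is a Wednesday, so the first Sunday is September 5 and the second is September 12.
At the standard offset (UTC−00:30), 17:00 UTC − 0h30m = 16:30 Lumkir Standard Time standard time.
The standard-time date in Lumkir Standard Time, January 11, 2027, is outside the daylight-saving period (5 February – 12 September), so Lumkir Standard Time is on standard time, UTC−00:30.
17:00 UTC − 0h30m = 16:30 local.

16:30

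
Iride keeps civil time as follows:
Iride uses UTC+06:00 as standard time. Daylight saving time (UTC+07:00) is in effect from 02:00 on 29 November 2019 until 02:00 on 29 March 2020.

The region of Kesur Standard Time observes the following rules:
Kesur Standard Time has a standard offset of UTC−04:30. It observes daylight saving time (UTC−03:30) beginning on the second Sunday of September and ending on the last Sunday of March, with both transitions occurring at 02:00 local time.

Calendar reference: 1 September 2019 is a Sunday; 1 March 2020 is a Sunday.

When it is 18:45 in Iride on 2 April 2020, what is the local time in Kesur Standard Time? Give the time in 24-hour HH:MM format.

08:15

Daylight saving runs 29 November 2019 – 29 March 2020; 2 April 2020 is outside that window, so Iride is on standard time at UTC+06:00.
18:45 Iride − 6h = 12:45 UTC.
1 September 2019 is a Sunday, so the first Sunday is September 1 and the second is September 8.
1 March 2020 is a Sunday, so Sundays fall on 1, 8, 15, 22, 29; the last is March 29.
At the standard offset (UTC−04:30), 12:45 UTC − 4h30m = 08:15 Kesur Standard Time standard time.
Daylight saving runs 8 September 2019 – 29 March 2020; the standard-time date in Kesur Standard Time, 2 April 2020, is outside that window, so Kesur Standard Time is on standard time at UTC−04:30.
12:45 UTC − 4h30m = 08:15 Kesur Standard Time.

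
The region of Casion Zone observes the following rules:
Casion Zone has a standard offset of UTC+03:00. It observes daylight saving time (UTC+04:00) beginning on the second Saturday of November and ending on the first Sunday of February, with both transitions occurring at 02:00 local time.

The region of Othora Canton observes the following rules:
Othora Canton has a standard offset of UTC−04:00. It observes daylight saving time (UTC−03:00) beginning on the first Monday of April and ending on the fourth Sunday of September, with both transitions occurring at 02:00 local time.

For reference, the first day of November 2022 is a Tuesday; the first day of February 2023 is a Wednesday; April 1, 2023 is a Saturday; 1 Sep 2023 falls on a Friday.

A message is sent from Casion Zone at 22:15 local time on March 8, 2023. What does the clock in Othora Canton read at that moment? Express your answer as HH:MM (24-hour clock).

1 November 2022 is a Tuesday, so the first Saturday is November 5 and the second is November 12.
1 February 2023 is a Wednesday, so the first Sunday is February 5.
March 8, 2023 does not fall between 12 November 2022 and 5 February 2023, so daylight saving is not in effect and Casion Zone is at UTC+03:00.
22:15 Casion Zone − 3h = 19:15 UTC.
1 April 2023 is a Saturday, so the first Monday is April 3.
1 September 2023 is a Friday, so the first Sunday is September 3 and the fourth is September 24.
At the standard offset (UTC−04:00), 19:15 UTC − 4h = 15:15 Othora Canton standard time.
The standard-time date in Othora Canton, March 8, 2023, does not fall between 3 April and 24 September, so daylight saving is not in effect and Othora Canton is at UTC−04:00.
19:15 UTC − 4h = 15:15 Othora Canton.

15:15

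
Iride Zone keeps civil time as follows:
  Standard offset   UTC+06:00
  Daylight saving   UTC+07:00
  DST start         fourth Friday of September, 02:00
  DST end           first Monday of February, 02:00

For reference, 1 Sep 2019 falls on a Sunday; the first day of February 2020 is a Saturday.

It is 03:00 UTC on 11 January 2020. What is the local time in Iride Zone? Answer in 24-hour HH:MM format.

1 September 2019 is a Sunday, so the first Friday is September 6 and the fourth is September 27.
1 February 2020 is a Saturday, so the first Monday is February 3.
At the standard offset (UTC+06:00), 03:00 UTC + 6h = 09:00 Iride Zone standard time.
Daylight saving runs 27 September 2019 – 3 February 2020; the standard-time date in Iride Zone, 11 January 2020, is inside that window, so Iride Zone is at UTC+07:00.
03:00 UTC + 7h = 10:00 local.

10:00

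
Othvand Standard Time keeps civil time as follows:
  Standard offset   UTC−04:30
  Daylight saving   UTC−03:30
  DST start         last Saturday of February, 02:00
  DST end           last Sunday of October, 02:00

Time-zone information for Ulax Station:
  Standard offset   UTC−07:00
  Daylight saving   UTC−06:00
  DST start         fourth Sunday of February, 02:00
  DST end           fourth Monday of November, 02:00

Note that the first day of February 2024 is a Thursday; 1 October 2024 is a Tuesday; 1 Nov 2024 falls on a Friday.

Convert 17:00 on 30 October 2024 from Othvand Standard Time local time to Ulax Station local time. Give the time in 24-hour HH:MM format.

15:30

1 February 2024 is a Thursday, so Saturdays fall on 3, 10, 17, 24; the last is February 24.
1 October 2024 is a Tuesday, so Sundays fall on 6, 13, 20, 27; the last is October 27.
30 October 2024 is outside the daylight-saving period (24 February – 27 October), so Othvand Standard Time is on standard time, UTC−04:30.
17:00 Othvand Standard Time + 4h30m = 21:30 UTC.
1 February 2024 is a Thursday, so the first Sunday is February 4 and the fourth is February 25.
1 November 2024 is a Friday, so the first Monday is November 4 and the fourth is November 25.
At the standard offset (UTC−07:00), 21:30 UTC − 7h = 14:30 Ulax Station standard time.
The standard-time date in Ulax Station, 30 October 2024, falls between 25 February and 25 November, so daylight saving is in effect and Ulax Station is at UTC−06:00.
21:30 UTC − 6h = 15:30 Ulax Station.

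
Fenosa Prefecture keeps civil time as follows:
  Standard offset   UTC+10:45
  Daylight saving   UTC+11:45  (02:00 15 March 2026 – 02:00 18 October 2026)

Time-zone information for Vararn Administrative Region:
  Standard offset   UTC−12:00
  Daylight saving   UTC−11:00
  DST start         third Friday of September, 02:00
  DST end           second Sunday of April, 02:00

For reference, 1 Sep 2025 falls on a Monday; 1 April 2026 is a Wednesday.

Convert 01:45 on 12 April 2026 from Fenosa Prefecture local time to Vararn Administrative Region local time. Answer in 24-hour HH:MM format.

03:00

12 April 2026 lies within the daylight-saving period (15 March – 18 October), so Fenosa Prefecture is on daylight time, UTC+11:45.
01:45 Fenosa Prefecture − 11h45m = 14:00 UTC (rolling into the previous day, 11 April 2026).
1 September 2025 is a Monday, so the first Friday is September 5 and the third is September 19.
1 April 2026 is a Wednesday, so the first Sunday is April 5 and the second is April 12.
At the standard offset (UTC−12:00), 14:00 UTC − 12h = 02:00 Vararn Administrative Region standard time.
The standard-time date in Vararn Administrative Region, 11 April 2026, falls between 19 September 2025 and 12 April 2026, so daylight saving is in effect and Vararn Administrative Region is at UTC−11:00.
14:00 UTC − 11h = 03:00 Vararn Administrative Region.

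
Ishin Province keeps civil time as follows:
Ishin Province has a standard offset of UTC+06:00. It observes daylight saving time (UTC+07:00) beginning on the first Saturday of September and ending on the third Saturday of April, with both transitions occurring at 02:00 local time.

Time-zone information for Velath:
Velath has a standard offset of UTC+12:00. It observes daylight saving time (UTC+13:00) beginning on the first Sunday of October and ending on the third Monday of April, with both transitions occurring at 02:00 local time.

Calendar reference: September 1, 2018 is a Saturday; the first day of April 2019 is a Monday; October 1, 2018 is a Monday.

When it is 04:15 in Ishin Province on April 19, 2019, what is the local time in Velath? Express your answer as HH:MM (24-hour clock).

09:15

1 September 2018 is a Saturday, so the first Saturday is September 1.
1 April 2019 is a Monday, so the first Saturday is April 6 and the third is April 20.
Daylight saving runs 1 September 2018 – 20 April 2019; April 19, 2019 is inside that window, so Ishin Province is at UTC+07:00.
04:15 Ishin Province − 7h = 21:15 UTC (rolling into the previous day, 18 April 2019).
1 October 2018 is a Monday, so the first Sunday is October 7.
1 April 2019 is a Monday, so the first Monday is April 1 and the third is April 15.
At the standard offset (UTC+12:00), 21:15 UTC + 12h = 09:15 Velath standard time (rolling into the next day, 19 April 2019).
The standard-time date in Velath, April 19, 2019, is outside the daylight-saving period (7 October 2018 – 15 April 2019), so Velath is on standard time, UTC+12:00.
21:15 UTC + 12h = 09:15 Velath (rolling into the next day, 19 April 2019).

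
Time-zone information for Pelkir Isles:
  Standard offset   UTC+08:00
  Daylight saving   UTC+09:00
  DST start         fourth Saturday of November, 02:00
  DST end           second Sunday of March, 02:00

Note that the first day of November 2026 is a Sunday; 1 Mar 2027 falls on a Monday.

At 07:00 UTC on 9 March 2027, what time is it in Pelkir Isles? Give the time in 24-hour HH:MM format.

16:00

1 November 2026 is a Sunday, so the first Saturday is November 7 and the fourth is November 28.
1 March 2027 is a Monday, so the first Sunday is March 7 and the second is March 14.
At the standard offset (UTC+08:00), 07:00 UTC + 8h = 15:00 Pelkir Isles standard time.
The standard-time date in Pelkir Isles, 9 March 2027, falls between 28 November 2026 and 14 March 2027, so daylight saving is in effect and Pelkir Isles is at UTC+09:00.
07:00 UTC + 9h = 16:00 local.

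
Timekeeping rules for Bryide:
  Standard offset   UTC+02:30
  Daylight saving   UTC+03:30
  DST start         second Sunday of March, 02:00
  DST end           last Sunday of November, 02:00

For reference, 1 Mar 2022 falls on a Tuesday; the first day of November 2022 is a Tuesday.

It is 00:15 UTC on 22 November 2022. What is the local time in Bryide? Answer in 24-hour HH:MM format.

1 March 2022 is a Tuesday, so the first Sunday is March 6 and the second is March 13.
1 November 2022 is a Tuesday, so Sundays fall on 6, 13, 20, 27; the last is November 27.
At the standard offset (UTC+02:30), 00:15 UTC + 2h30m = 02:45 Bryide standard time.
The standard-time date in Bryide, 22 November 2022, falls between 13 March and 27 November, so daylight saving is in effect and Bryide is at UTC+03:30.
00:15 UTC + 3h30m = 03:45 local.

03:45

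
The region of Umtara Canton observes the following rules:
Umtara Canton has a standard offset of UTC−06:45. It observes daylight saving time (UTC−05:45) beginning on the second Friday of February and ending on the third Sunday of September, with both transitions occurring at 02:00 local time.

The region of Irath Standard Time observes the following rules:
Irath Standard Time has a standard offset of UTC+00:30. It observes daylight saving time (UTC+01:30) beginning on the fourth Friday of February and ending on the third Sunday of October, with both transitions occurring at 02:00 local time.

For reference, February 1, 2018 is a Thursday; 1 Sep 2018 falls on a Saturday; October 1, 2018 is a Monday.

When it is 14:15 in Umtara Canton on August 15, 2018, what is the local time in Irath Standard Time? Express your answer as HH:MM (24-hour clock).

21:30

1 February 2018 is a Thursday, so the first Friday is February 2 and the second is February 9.
1 September 2018 is a Saturday, so the first Sunday is September 2 and the third is September 16.
August 15, 2018 falls between 9 February and 16 September, so daylight saving is in effect and Umtara Canton is at UTC−05:45.
14:15 Umtara Canton + 5h45m = 20:00 UTC.
1 February 2018 is a Thursday, so the first Friday is February 2 and the fourth is February 23.
1 October 2018 is a Monday, so the first Sunday is October 7 and the third is October 21.
At the standard offset (UTC+00:30), 20:00 UTC + 0h30m = 20:30 Irath Standard Time standard time.
The standard-time date in Irath Standard Time, August 15, 2018, falls between 23 February and 21 October, so daylight saving is in effect and Irath Standard Time is at UTC+01:30.
20:00 UTC + 1h30m = 21:30 Irath Standard Time.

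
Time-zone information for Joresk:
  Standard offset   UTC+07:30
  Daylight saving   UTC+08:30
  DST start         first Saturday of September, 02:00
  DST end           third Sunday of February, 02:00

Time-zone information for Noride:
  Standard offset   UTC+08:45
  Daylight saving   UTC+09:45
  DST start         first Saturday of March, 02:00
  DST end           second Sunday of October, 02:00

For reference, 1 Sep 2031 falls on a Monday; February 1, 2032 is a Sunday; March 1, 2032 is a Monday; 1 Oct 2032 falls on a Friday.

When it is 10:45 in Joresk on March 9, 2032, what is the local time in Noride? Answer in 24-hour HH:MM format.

1 September 2031 is a Monday, so the first Saturday is September 6.
1 February 2032 is a Sunday, so the first Sunday is February 1 and the third is February 15.
March 9, 2032 does not fall between 6 September 2031 and 15 February 2032, so daylight saving is not in effect and Joresk is at UTC+07:30.
10:45 Joresk − 7h30m = 03:15 UTC.
1 March 2032 is a Monday, so the first Saturday is March 6.
1 October 2032 is a Friday, so the first Sunday is October 3 and the second is October 10.
At the standard offset (UTC+08:45), 03:15 UTC + 8h45m = 12:00 Noride standard time.
The standard-time date in Noride, March 9, 2032, falls between 6 March and 10 October, so daylight saving is in effect and Noride is at UTC+09:45.
03:15 UTC + 9h45m = 13:00 Noride.

13:00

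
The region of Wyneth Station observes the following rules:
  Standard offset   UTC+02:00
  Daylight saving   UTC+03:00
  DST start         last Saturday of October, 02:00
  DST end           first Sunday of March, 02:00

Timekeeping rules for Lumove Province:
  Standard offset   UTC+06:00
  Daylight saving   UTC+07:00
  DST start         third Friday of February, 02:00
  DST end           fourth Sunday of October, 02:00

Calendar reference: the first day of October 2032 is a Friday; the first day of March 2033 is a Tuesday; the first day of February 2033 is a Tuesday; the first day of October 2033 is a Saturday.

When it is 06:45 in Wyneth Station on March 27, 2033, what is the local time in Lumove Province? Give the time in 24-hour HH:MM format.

11:45

1 October 2032 is a Friday, so Saturdays fall on 2, 9, 16, 23, 30; the last is October 30.
1 March 2033 is a Tuesday, so the first Sunday is March 6.
March 27, 2033 is outside the daylight-saving period (30 October 2032 – 6 March 2033), so Wyneth Station is on standard time, UTC+02:00.
06:45 Wyneth Station − 2h = 04:45 UTC.
1 February 2033 is a Tuesday, so the first Friday is February 4 and the third is February 18.
1 October 2033 is a Saturday, so the first Sunday is October 2 and the fourth is October 23.
At the standard offset (UTC+06:00), 04:45 UTC + 6h = 10:45 Lumove Province standard time.
The standard-time date in Lumove Province, March 27, 2033, falls between 18 February and 23 October, so daylight saving is in effect and Lumove Province is at UTC+07:00.
04:45 UTC + 7h = 11:45 Lumove Province.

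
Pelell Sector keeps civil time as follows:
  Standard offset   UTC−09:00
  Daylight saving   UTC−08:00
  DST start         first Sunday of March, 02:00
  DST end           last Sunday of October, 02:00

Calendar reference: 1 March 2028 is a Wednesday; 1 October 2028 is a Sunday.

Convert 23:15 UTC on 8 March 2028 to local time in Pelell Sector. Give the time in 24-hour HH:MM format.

1 March 2028 is a Wednesday, so the first Sunday is March 5.
1 October 2028 is a Sunday, so Sundays fall on 1, 8, 15, 22, 29; the last is October 29.
At the standard offset (UTC−09:00), 23:15 UTC − 9h = 14:15 Pelell Sector standard time.
Daylight saving runs 5 March – 29 October; the standard-time date in Pelell Sector, 8 March 2028, is inside that window, so Pelell Sector is at UTC−08:00.
23:15 UTC − 8h = 15:15 local.

15:15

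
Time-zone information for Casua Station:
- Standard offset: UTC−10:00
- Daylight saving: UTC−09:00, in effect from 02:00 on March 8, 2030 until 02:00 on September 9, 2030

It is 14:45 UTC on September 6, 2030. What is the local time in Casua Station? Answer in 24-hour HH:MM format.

At the standard offset (UTC−10:00), 14:45 UTC − 10h = 04:45 Casua Station standard time.
The standard-time date in Casua Station, September 6, 2030, lies within the daylight-saving period (8 March – 9 September), so Casua Station is on daylight time, UTC−09:00.
14:45 UTC − 9h = 05:45 local.

05:45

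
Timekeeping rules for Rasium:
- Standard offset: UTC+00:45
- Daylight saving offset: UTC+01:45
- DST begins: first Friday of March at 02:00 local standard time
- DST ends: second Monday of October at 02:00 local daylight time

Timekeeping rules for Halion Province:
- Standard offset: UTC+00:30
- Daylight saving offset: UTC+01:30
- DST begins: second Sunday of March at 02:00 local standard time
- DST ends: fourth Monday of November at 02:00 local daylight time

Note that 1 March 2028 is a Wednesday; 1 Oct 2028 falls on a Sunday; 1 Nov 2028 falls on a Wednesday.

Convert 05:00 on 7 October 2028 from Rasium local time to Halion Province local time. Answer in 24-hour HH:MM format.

1 March 2028 is a Wednesday, so the first Friday is March 3.
1 October 2028 is a Sunday, so the first Monday is October 2 and the second is October 9.
7 October 2028 falls between 3 March and 9 October, so daylight saving is in effect and Rasium is at UTC+01:45.
05:00 Rasium − 1h45m = 03:15 UTC.
1 March 2028 is a Wednesday, so the first Sunday is March 5 and the second is March 12.
1 November 2028 is a Wednesday, so the first Monday is November 6 and the fourth is November 27.
At the standard offset (UTC+00:30), 03:15 UTC + 0h30m = 03:45 Halion Province standard time.
The standard-time date in Halion Province, 7 October 2028, lies within the daylight-saving period (12 March – 27 November), so Halion Province is on daylight time, UTC+01:30.
03:15 UTC + 1h30m = 04:45 Halion Province.

04:45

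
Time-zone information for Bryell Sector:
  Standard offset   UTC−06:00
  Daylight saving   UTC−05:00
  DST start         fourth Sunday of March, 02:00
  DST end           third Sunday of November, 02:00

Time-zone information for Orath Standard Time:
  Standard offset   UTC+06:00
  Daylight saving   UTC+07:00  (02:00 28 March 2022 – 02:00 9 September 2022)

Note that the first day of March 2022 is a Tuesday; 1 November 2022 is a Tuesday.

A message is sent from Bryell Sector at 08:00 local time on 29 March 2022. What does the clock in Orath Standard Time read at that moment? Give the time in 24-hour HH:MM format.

1 March 2022 is a Tuesday, so the first Sunday is March 6 and the fourth is March 27.
1 November 2022 is a Tuesday, so the first Sunday is November 6 and the third is November 20.
Daylight saving runs 27 March – 20 November; 29 March 2022 is inside that window, so Bryell Sector is at UTC−05:00.
08:00 Bryell Sector + 5h = 13:00 UTC.
At the standard offset (UTC+06:00), 13:00 UTC + 6h = 19:00 Orath Standard Time standard time.
The standard-time date in Orath Standard Time, 29 March 2022, falls between 28 March and 9 September, so daylight saving is in effect and Orath Standard Time is at UTC+07:00.
13:00 UTC + 7h = 20:00 Orath Standard Time.

20:00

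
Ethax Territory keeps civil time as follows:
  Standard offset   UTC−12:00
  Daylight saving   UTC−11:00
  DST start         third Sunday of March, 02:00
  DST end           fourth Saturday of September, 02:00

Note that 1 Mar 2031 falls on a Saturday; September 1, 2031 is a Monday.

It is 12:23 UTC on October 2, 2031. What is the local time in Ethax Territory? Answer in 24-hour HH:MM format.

00:23

1 March 2031 is a Saturday, so the first Sunday is March 2 and the third is March 16.
1 September 2031 is a Monday, so the first Saturday is September 6 and the fourth is September 27.
At the standard offset (UTC−12:00), 12:23 UTC − 12h = 00:23 Ethax Territory standard time.
The standard-time date in Ethax Territory, October 2, 2031, is outside the daylight-saving period (16 March – 27 September), so Ethax Territory is on standard time, UTC−12:00.
12:23 UTC − 12h = 00:23 local.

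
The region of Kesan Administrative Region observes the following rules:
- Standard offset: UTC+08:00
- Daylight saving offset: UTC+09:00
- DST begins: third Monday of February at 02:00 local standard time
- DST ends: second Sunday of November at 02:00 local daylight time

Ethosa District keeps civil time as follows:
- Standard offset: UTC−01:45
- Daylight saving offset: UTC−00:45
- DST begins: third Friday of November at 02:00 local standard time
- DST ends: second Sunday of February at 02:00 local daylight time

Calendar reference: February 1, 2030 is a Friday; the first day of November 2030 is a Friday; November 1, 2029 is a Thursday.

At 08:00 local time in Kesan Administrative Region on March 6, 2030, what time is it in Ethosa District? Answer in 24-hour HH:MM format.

1 February 2030 is a Friday, so the first Monday is February 4 and the third is February 18.
1 November 2030 is a Friday, so the first Sunday is November 3 and the second is November 10.
Daylight saving runs 18 February – 10 November; March 6, 2030 is inside that window, so Kesan Administrative Region is at UTC+09:00.
08:00 Kesan Administrative Region − 9h = 23:00 UTC (rolling into the previous day, 5 March 2030).
1 November 2029 is a Thursday, so the first Friday is November 2 and the third is November 16.
1 February 2030 is a Friday, so the first Sunday is February 3 and the second is February 10.
At the standard offset (UTC−01:45), 23:00 UTC − 1h45m = 21:15 Ethosa District standard time.
Daylight saving runs 16 November 2029 – 10 February 2030; the standard-time date in Ethosa District, March 5, 2030, is outside that window, so Ethosa District is on standard time at UTC−01:45.
23:00 UTC − 1h45m = 21:15 Ethosa District.

21:15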